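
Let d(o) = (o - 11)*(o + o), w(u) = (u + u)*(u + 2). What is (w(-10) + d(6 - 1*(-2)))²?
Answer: 12544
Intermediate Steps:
w(u) = 2*u*(2 + u) (w(u) = (2*u)*(2 + u) = 2*u*(2 + u))
d(o) = 2*o*(-11 + o) (d(o) = (-11 + o)*(2*o) = 2*o*(-11 + o))
(w(-10) + d(6 - 1*(-2)))² = (2*(-10)*(2 - 10) + 2*(6 - 1*(-2))*(-11 + (6 - 1*(-2))))² = (2*(-10)*(-8) + 2*(6 + 2)*(-11 + (6 + 2)))² = (160 + 2*8*(-11 + 8))² = (160 + 2*8*(-3))² = (160 - 48)² = 112² = 12544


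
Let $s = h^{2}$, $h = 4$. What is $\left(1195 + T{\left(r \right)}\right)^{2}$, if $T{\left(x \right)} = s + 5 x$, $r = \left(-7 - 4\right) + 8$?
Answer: $1430416$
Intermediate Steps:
$s = 16$ ($s = 4^{2} = 16$)
$r = -3$ ($r = -11 + 8 = -3$)
$T{\left(x \right)} = 16 + 5 x$
$\left(1195 + T{\left(r \right)}\right)^{2} = \left(1195 + \left(16 + 5 \left(-3\right)\right)\right)^{2} = \left(1195 + \left(16 - 15\right)\right)^{2} = \left(1195 + 1\right)^{2} = 1196^{2} = 1430416$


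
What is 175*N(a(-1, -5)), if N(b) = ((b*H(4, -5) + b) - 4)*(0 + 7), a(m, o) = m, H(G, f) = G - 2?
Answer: -8575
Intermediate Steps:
H(G, f) = -2 + G
N(b) = -28 + 21*b (N(b) = ((b*(-2 + 4) + b) - 4)*(0 + 7) = ((b*2 + b) - 4)*7 = ((2*b + b) - 4)*7 = (3*b - 4)*7 = (-4 + 3*b)*7 = -28 + 21*b)
175*N(a(-1, -5)) = 175*(-28 + 21*(-1)) = 175*(-28 - 21) = 175*(-49) = -8575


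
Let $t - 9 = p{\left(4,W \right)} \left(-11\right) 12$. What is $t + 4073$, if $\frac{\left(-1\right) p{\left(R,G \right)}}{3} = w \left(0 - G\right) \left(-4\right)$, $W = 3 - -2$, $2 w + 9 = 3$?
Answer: $-19678$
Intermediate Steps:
$w = -3$ ($w = - \frac{9}{2} + \frac{1}{2} \cdot 3 = - \frac{9}{2} + \frac{3}{2} = -3$)
$W = 5$ ($W = 3 + 2 = 5$)
$p{\left(R,G \right)} = 36 G$ ($p{\left(R,G \right)} = - 3 - 3 \left(0 - G\right) \left(-4\right) = - 3 - 3 \left(- G\right) \left(-4\right) = - 3 \cdot 3 G \left(-4\right) = - 3 \left(- 12 G\right) = 36 G$)
$t = -23751$ ($t = 9 + 36 \cdot 5 \left(-11\right) 12 = 9 + 180 \left(-11\right) 12 = 9 - 23760 = -23751$)
$t + 4073 = -23751 + 4073 = -19678$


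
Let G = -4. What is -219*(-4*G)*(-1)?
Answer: 3504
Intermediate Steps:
-219*(-4*G)*(-1) = -219*(-4*(-4))*(-1) = -3504*(-1) = -219*(-16) = 3504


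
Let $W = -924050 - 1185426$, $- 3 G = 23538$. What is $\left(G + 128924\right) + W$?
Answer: $-1988398$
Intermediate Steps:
$G = -7846$ ($G = \left(- \frac{1}{3}\right) 23538 = -7846$)
$W = -2109476$ ($W = -924050 - 1185426 = -2109476$)
$\left(G + 128924\right) + W = \left(-7846 + 128924\right) - 2109476 = 121078 - 2109476 = -1988398$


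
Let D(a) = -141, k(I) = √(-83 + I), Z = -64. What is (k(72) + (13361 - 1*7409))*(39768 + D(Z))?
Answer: 235859904 + 39627*I*√11 ≈ 2.3586e+8 + 1.3143e+5*I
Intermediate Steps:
(k(72) + (13361 - 1*7409))*(39768 + D(Z)) = (√(-83 + 72) + (13361 - 1*7409))*(39768 - 141) = (√(-11) + (13361 - 7409))*39627 = (I*√11 + 5952)*39627 = (5952 + I*√11)*39627 = 235859904 + 39627*I*√11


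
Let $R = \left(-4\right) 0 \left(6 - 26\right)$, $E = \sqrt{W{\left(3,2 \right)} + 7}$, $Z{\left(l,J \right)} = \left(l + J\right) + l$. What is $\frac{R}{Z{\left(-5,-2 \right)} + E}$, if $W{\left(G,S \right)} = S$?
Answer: $0$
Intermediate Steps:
$Z{\left(l,J \right)} = J + 2 l$ ($Z{\left(l,J \right)} = \left(J + l\right) + l = J + 2 l$)
$E = 3$ ($E = \sqrt{2 + 7} = \sqrt{9} = 3$)
$R = 0$ ($R = 0 \left(-20\right) = 0$)
$\frac{R}{Z{\left(-5,-2 \right)} + E} = \frac{1}{\left(-2 + 2 \left(-5\right)\right) + 3} \cdot 0 = \frac{1}{\left(-2 - 10\right) + 3} \cdot 0 = \frac{1}{-12 + 3} \cdot 0 = \frac{1}{-9} \cdot 0 = \left(- \frac{1}{9}\right) 0 = 0$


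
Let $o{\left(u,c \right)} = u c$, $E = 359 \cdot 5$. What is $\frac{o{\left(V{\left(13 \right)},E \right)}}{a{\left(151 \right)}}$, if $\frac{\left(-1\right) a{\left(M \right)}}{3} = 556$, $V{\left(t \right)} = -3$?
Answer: $\frac{1795}{556} \approx 3.2284$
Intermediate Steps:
$E = 1795$
$o{\left(u,c \right)} = c u$
$a{\left(M \right)} = -1668$ ($a{\left(M \right)} = \left(-3\right) 556 = -1668$)
$\frac{o{\left(V{\left(13 \right)},E \right)}}{a{\left(151 \right)}} = \frac{1795 \left(-3\right)}{-1668} = \left(-5385\right) \left(- \frac{1}{1668}\right) = \frac{1795}{556}$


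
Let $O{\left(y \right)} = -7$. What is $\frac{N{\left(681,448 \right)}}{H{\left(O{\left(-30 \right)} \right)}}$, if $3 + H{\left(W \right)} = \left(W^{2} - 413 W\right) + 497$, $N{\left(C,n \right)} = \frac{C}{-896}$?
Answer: $- \frac{681}{3076864} \approx -0.00022133$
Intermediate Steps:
$N{\left(C,n \right)} = - \frac{C}{896}$ ($N{\left(C,n \right)} = C \left(- \frac{1}{896}\right) = - \frac{C}{896}$)
$H{\left(W \right)} = 494 + W^{2} - 413 W$ ($H{\left(W \right)} = -3 + \left(\left(W^{2} - 413 W\right) + 497\right) = -3 + \left(497 + W^{2} - 413 W\right) = 494 + W^{2} - 413 W$)
$\frac{N{\left(681,448 \right)}}{H{\left(O{\left(-30 \right)} \right)}} = \frac{\left(- \frac{1}{896}\right) 681}{494 + \left(-7\right)^{2} - -2891} = - \frac{681}{896 \left(494 + 49 + 2891\right)} = - \frac{681}{896 \cdot 3434} = \left(- \frac{681}{896}\right) \frac{1}{3434} = - \frac{681}{3076864}$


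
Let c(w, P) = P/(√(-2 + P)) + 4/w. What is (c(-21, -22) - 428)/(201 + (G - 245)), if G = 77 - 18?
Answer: -8992/315 + 11*I*√6/90 ≈ -28.546 + 0.29938*I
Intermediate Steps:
G = 59
c(w, P) = 4/w + P/√(-2 + P) (c(w, P) = P/√(-2 + P) + 4/w = 4/w + P/√(-2 + P))
(c(-21, -22) - 428)/(201 + (G - 245)) = ((4/(-21) - 22/√(-2 - 22)) - 428)/(201 + (59 - 245)) = ((4*(-1/21) - (-11)*I*√6/6) - 428)/(201 - 186) = ((-4/21 - (-11)*I*√6/6) - 428)/15 = ((-4/21 + 11*I*√6/6) - 428)*(1/15) = (-8992/21 + 11*I*√6/6)*(1/15) = -8992/315 + 11*I*√6/90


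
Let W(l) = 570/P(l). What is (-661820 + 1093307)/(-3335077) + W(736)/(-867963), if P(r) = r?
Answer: -45940792952651/355086075079856 ≈ -0.12938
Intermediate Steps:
W(l) = 570/l
(-661820 + 1093307)/(-3335077) + W(736)/(-867963) = (-661820 + 1093307)/(-3335077) + (570/736)/(-867963) = 431487*(-1/3335077) + (570*(1/736))*(-1/867963) = -431487/3335077 + (285/368)*(-1/867963) = -431487/3335077 - 95/106470128 = -45940792952651/355086075079856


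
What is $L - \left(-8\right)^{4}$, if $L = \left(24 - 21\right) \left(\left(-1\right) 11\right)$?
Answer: $-4129$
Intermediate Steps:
$L = -33$ ($L = 3 \left(-11\right) = -33$)
$L - \left(-8\right)^{4} = -33 - \left(-8\right)^{4} = -33 - 4096 = -4129$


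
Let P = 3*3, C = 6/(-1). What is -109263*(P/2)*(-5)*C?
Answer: -14750505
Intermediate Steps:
C = -6 (C = 6*(-1) = -6)
P = 9
-109263*(P/2)*(-5)*C = -109263*(9/2)*(-5)*(-6) = -(-4916835)*(-6)/2 = -109263*135 = -14750505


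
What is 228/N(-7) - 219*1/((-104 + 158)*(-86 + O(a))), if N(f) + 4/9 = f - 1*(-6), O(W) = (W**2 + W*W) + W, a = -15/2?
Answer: -702733/4446 ≈ -158.06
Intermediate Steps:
a = -15/2 (a = -15*1/2 = -15/2 ≈ -7.5000)
O(W) = W + 2*W**2 (O(W) = (W**2 + W**2) + W = 2*W**2 + W = W + 2*W**2)
N(f) = 50/9 + f (N(f) = -4/9 + (f - 1*(-6)) = -4/9 + (f + 6) = -4/9 + (6 + f) = 50/9 + f)
228/N(-7) - 219*1/((-104 + 158)*(-86 + O(a))) = 228/(50/9 - 7) - 219*1/((-104 + 158)*(-86 - 15*(1 + 2*(-15/2))/2)) = 228/(-13/9) - 219*1/(54*(-86 - 15*(1 - 15)/2)) = 228*(-9/13) - 219*1/(54*(-86 - 15/2*(-14))) = -2052/13 - 219*1/(54*(-86 + 105)) = -2052/13 - 219/(19*54) = -2052/13 - 219/1026 = -2052/13 - 219*1/1026 = -2052/13 - 73/342 = -702733/4446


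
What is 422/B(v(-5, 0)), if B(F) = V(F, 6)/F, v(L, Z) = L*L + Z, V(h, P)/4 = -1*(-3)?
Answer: 5275/6 ≈ 879.17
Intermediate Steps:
V(h, P) = 12 (V(h, P) = 4*(-1*(-3)) = 4*3 = 12)
v(L, Z) = Z + L**2 (v(L, Z) = L**2 + Z = Z + L**2)
B(F) = 12/F
422/B(v(-5, 0)) = 422/((12/(0 + (-5)**2))) = 422/((12/(0 + 25))) = 422/((12/25)) = 422/((12*(1/25))) = 422/(12/25) = 422*(25/12) = 5275/6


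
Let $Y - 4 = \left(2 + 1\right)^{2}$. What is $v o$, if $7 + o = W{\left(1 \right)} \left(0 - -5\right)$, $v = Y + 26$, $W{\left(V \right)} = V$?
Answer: $-78$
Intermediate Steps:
$Y = 13$ ($Y = 4 + \left(2 + 1\right)^{2} = 4 + 3^{2} = 4 + 9 = 13$)
$v = 39$ ($v = 13 + 26 = 39$)
$o = -2$ ($o = -7 + 1 \left(0 - -5\right) = -7 + 1 \left(0 + 5\right) = -7 + 1 \cdot 5 = -7 + 5 = -2$)
$v o = 39 \left(-2\right) = -78$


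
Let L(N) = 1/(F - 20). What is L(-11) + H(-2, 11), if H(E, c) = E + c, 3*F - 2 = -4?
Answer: 555/62 ≈ 8.9516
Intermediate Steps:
F = -⅔ (F = ⅔ + (⅓)*(-4) = ⅔ - 4/3 = -⅔ ≈ -0.66667)
L(N) = -3/62 (L(N) = 1/(-⅔ - 20) = 1/(-62/3) = -3/62)
L(-11) + H(-2, 11) = -3/62 + (-2 + 11) = -3/62 + 9 = 555/62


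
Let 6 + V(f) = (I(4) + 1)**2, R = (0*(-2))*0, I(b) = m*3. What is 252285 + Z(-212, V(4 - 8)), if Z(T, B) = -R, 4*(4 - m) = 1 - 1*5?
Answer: 252285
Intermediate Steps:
m = 5 (m = 4 - (1 - 1*5)/4 = 4 - (1 - 5)/4 = 4 - 1/4*(-4) = 4 + 1 = 5)
I(b) = 15 (I(b) = 5*3 = 15)
R = 0 (R = 0*0 = 0)
V(f) = 250 (V(f) = -6 + (15 + 1)**2 = -6 + 16**2 = -6 + 256 = 250)
Z(T, B) = 0 (Z(T, B) = -1*0 = 0)
252285 + Z(-212, V(4 - 8)) = 252285 + 0 = 252285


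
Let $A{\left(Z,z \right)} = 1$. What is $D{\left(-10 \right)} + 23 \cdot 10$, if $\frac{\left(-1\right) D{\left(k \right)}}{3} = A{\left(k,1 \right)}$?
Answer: $227$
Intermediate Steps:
$D{\left(k \right)} = -3$ ($D{\left(k \right)} = \left(-3\right) 1 = -3$)
$D{\left(-10 \right)} + 23 \cdot 10 = -3 + 23 \cdot 10 = -3 + 230 = 227$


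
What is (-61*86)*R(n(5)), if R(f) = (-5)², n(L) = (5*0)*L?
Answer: -131150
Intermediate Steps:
n(L) = 0 (n(L) = 0*L = 0)
R(f) = 25
(-61*86)*R(n(5)) = -61*86*25 = -5246*25 = -131150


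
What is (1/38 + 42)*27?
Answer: 43119/38 ≈ 1134.7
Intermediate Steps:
(1/38 + 42)*27 = (1597/38)*27 = 43119/38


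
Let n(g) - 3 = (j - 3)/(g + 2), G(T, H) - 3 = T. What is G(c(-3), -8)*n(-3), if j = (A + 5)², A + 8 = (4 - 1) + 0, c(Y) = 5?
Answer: 48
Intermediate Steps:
A = -5 (A = -8 + ((4 - 1) + 0) = -8 + (3 + 0) = -8 + 3 = -5)
j = 0 (j = (-5 + 5)² = 0² = 0)
G(T, H) = 3 + T
n(g) = 3 - 3/(2 + g) (n(g) = 3 + (0 - 3)/(g + 2) = 3 - 3/(2 + g))
G(c(-3), -8)*n(-3) = (3 + 5)*(3*(1 - 3)/(2 - 3)) = 8*(3*(-2)/(-1)) = 8*(3*(-1)*(-2)) = 8*6 = 48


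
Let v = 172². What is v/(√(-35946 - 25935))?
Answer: -29584*I*√61881/61881 ≈ -118.93*I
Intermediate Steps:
v = 29584
v/(√(-35946 - 25935)) = 29584/(√(-35946 - 25935)) = 29584/(√(-61881)) = 29584/((I*√61881)) = 29584*(-I*√61881/61881) = -29584*I*√61881/61881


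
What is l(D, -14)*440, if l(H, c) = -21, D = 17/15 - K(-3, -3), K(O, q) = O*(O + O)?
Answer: -9240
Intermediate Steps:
K(O, q) = 2*O**2 (K(O, q) = O*(2*O) = 2*O**2)
D = -253/15 (D = 17/15 - 2*(-3)**2 = 17*(1/15) - 2*9 = 17/15 - 1*18 = 17/15 - 18 = -253/15 ≈ -16.867)
l(D, -14)*440 = -21*440 = -9240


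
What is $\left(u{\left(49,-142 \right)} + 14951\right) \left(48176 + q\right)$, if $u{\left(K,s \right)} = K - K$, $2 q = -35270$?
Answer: $456618491$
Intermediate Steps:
$q = -17635$ ($q = \frac{1}{2} \left(-35270\right) = -17635$)
$u{\left(K,s \right)} = 0$
$\left(u{\left(49,-142 \right)} + 14951\right) \left(48176 + q\right) = \left(0 + 14951\right) \left(48176 - 17635\right) = 14951 \cdot 30541 = 456618491$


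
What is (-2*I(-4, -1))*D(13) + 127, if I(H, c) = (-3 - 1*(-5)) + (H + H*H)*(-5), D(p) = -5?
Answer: -453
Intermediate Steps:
I(H, c) = 2 - 5*H - 5*H**2 (I(H, c) = (-3 + 5) + (H + H**2)*(-5) = 2 + (-5*H - 5*H**2) = 2 - 5*H - 5*H**2)
(-2*I(-4, -1))*D(13) + 127 = -2*(2 - 5*(-4) - 5*(-4)**2)*(-5) + 127 = -2*(2 + 20 - 5*16)*(-5) + 127 = -2*(2 + 20 - 80)*(-5) + 127 = -2*(-58)*(-5) + 127 = 116*(-5) + 127 = -580 + 127 = -453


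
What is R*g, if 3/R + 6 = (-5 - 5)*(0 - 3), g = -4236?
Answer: -1059/2 ≈ -529.50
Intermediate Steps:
R = ⅛ (R = 3/(-6 + (-5 - 5)*(0 - 3)) = 3/(-6 - 10*(-3)) = 3/(-6 + 30) = 3/24 = 3*(1/24) = ⅛ ≈ 0.12500)
R*g = (⅛)*(-4236) = -1059/2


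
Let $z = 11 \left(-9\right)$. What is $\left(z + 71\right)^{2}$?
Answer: $784$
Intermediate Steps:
$z = -99$
$\left(z + 71\right)^{2} = \left(-99 + 71\right)^{2} = \left(-28\right)^{2} = 784$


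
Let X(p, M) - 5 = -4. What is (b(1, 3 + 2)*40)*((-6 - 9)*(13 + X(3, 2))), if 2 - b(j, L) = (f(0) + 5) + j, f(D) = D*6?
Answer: 33600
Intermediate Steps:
f(D) = 6*D
X(p, M) = 1 (X(p, M) = 5 - 4 = 1)
b(j, L) = -3 - j (b(j, L) = 2 - ((6*0 + 5) + j) = 2 - ((0 + 5) + j) = 2 - (5 + j) = 2 + (-5 - j) = -3 - j)
(b(1, 3 + 2)*40)*((-6 - 9)*(13 + X(3, 2))) = ((-3 - 1*1)*40)*((-6 - 9)*(13 + 1)) = ((-3 - 1)*40)*(-15*14) = -4*40*(-210) = -160*(-210) = 33600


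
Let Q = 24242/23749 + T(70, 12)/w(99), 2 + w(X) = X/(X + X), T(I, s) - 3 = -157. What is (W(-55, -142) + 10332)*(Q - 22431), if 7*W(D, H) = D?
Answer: -966068938189/4191 ≈ -2.3051e+8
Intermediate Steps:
T(I, s) = -154 (T(I, s) = 3 - 157 = -154)
w(X) = -3/2 (w(X) = -2 + X/(X + X) = -2 + X/((2*X)) = -2 + X*(1/(2*X)) = -2 + 1/2 = -3/2)
W(D, H) = D/7
Q = 434554/4191 (Q = 24242/23749 - 154/(-3/2) = 24242*(1/23749) - 154*(-2/3) = 1426/1397 + 308/3 = 434554/4191 ≈ 103.69)
(W(-55, -142) + 10332)*(Q - 22431) = ((1/7)*(-55) + 10332)*(434554/4191 - 22431) = (-55/7 + 10332)*(-93573767/4191) = (72269/7)*(-93573767/4191) = -966068938189/4191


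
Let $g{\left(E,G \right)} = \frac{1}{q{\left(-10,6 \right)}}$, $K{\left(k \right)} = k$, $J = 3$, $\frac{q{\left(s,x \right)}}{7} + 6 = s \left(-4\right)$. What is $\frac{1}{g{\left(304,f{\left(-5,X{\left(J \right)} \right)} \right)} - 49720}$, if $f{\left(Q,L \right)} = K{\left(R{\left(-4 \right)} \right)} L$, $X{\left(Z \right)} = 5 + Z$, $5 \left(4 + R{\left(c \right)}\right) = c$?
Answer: $- \frac{238}{11833359} \approx -2.0113 \cdot 10^{-5}$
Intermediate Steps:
$q{\left(s,x \right)} = -42 - 28 s$ ($q{\left(s,x \right)} = -42 + 7 s \left(-4\right) = -42 + 7 \left(- 4 s\right) = -42 - 28 s$)
$R{\left(c \right)} = -4 + \frac{c}{5}$
$f{\left(Q,L \right)} = - \frac{24 L}{5}$ ($f{\left(Q,L \right)} = \left(-4 + \frac{1}{5} \left(-4\right)\right) L = \left(-4 - \frac{4}{5}\right) L = - \frac{24 L}{5}$)
$g{\left(E,G \right)} = \frac{1}{238}$ ($g{\left(E,G \right)} = \frac{1}{-42 - -280} = \frac{1}{-42 + 280} = \frac{1}{238}$)
$\frac{1}{g{\left(304,f{\left(-5,X{\left(J \right)} \right)} \right)} - 49720} = \frac{1}{\frac{1}{238} - 49720} = \frac{1}{- \frac{11833359}{238}} = - \frac{238}{11833359}$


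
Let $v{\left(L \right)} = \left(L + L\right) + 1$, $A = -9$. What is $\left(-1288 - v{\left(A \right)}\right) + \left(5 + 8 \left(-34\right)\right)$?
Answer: $-1538$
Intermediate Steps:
$v{\left(L \right)} = 1 + 2 L$ ($v{\left(L \right)} = 2 L + 1 = 1 + 2 L$)
$\left(-1288 - v{\left(A \right)}\right) + \left(5 + 8 \left(-34\right)\right) = \left(-1288 - \left(1 + 2 \left(-9\right)\right)\right) + \left(5 + 8 \left(-34\right)\right) = \left(-1288 - \left(1 - 18\right)\right) + \left(5 - 272\right) = \left(-1288 - -17\right) - 267 = \left(-1288 + 17\right) - 267 = -1271 - 267 = -1538$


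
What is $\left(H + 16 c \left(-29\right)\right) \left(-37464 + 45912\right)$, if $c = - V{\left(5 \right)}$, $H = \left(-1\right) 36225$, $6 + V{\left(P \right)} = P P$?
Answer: $-231551232$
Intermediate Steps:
$V{\left(P \right)} = -6 + P^{2}$ ($V{\left(P \right)} = -6 + P P = -6 + P^{2}$)
$H = -36225$
$c = -19$ ($c = - (-6 + 5^{2}) = - (-6 + 25) = \left(-1\right) 19 = -19$)
$\left(H + 16 c \left(-29\right)\right) \left(-37464 + 45912\right) = \left(-36225 + 16 \left(-19\right) \left(-29\right)\right) \left(-37464 + 45912\right) = \left(-36225 - -8816\right) 8448 = \left(-36225 + 8816\right) 8448 = \left(-27409\right) 8448 = -231551232$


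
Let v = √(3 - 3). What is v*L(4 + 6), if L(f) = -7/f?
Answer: 0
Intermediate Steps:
v = 0 (v = √0 = 0)
v*L(4 + 6) = 0*(-7/(4 + 6)) = 0*(-7/10) = 0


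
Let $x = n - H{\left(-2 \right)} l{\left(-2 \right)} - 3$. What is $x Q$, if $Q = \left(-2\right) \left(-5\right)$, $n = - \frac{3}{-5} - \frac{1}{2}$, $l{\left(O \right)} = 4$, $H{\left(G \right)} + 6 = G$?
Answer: $2$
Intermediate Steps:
$H{\left(G \right)} = -6 + G$
$n = \frac{1}{10}$ ($n = \left(-3\right) \left(- \frac{1}{5}\right) - \frac{1}{2} = \frac{3}{5} - \frac{1}{2} = \frac{1}{10} \approx 0.1$)
$Q = 10$
$x = \frac{1}{5}$ ($x = \frac{- (-6 - 2) 4}{10} - 3 = \frac{\left(-1\right) \left(-8\right) 4}{10} - 3 = \frac{8 \cdot 4}{10} - 3 = \frac{1}{10} \cdot 32 - 3 = \frac{16}{5} - 3 = \frac{1}{5} \approx 0.2$)
$x Q = \frac{1}{5} \cdot 10 = 2$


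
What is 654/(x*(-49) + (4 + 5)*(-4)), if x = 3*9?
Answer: -218/453 ≈ -0.48124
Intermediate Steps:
x = 27
654/(x*(-49) + (4 + 5)*(-4)) = 654/(27*(-49) + (4 + 5)*(-4)) = 654/(-1323 + 9*(-4)) = 654/(-1323 - 36) = 654/(-1359) = 654*(-1/1359) = -218/453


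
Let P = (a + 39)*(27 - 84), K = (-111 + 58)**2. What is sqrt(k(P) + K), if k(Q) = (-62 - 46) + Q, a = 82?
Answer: 2*I*sqrt(1049) ≈ 64.776*I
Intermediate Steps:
K = 2809 (K = (-53)**2 = 2809)
P = -6897 (P = (82 + 39)*(27 - 84) = 121*(-57) = -6897)
k(Q) = -108 + Q
sqrt(k(P) + K) = sqrt((-108 - 6897) + 2809) = sqrt(-7005 + 2809) = sqrt(-4196) = 2*I*sqrt(1049)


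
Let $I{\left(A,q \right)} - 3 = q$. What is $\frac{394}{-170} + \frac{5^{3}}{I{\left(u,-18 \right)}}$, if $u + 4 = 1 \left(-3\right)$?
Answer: $- \frac{2716}{255} \approx -10.651$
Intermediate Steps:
$u = -7$ ($u = -4 + 1 \left(-3\right) = -4 - 3 = -7$)
$I{\left(A,q \right)} = 3 + q$
$\frac{394}{-170} + \frac{5^{3}}{I{\left(u,-18 \right)}} = \frac{394}{-170} + \frac{5^{3}}{3 - 18} = 394 \left(- \frac{1}{170}\right) + \frac{125}{-15} = - \frac{197}{85} + 125 \left(- \frac{1}{15}\right) = - \frac{197}{85} - \frac{25}{3} = - \frac{2716}{255}$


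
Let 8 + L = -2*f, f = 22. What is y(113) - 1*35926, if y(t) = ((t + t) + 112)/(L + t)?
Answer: -2191148/61 ≈ -35920.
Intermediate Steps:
L = -52 (L = -8 - 2*22 = -8 - 44 = -52)
y(t) = (112 + 2*t)/(-52 + t) (y(t) = ((t + t) + 112)/(-52 + t) = (2*t + 112)/(-52 + t) = (112 + 2*t)/(-52 + t))
y(113) - 1*35926 = 2*(56 + 113)/(-52 + 113) - 1*35926 = 2*169/61 - 35926 = 2*(1/61)*169 - 35926 = 338/61 - 35926 = -2191148/61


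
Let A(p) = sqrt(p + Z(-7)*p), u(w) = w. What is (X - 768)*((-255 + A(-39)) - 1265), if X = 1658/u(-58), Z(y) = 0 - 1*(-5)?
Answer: 35113520/29 - 69303*I*sqrt(26)/29 ≈ 1.2108e+6 - 12185.0*I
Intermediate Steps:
Z(y) = 5 (Z(y) = 0 + 5 = 5)
A(p) = sqrt(6)*sqrt(p) (A(p) = sqrt(p + 5*p) = sqrt(6*p) = sqrt(6)*sqrt(p))
X = -829/29 (X = 1658/(-58) = 1658*(-1/58) = -829/29 ≈ -28.586)
(X - 768)*((-255 + A(-39)) - 1265) = (-829/29 - 768)*((-255 + sqrt(6)*sqrt(-39)) - 1265) = -23101*((-255 + sqrt(6)*(I*sqrt(39))) - 1265)/29 = -23101*((-255 + 3*I*sqrt(26)) - 1265)/29 = -23101*(-1520 + 3*I*sqrt(26))/29 = 35113520/29 - 69303*I*sqrt(26)/29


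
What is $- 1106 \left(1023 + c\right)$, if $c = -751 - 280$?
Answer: $8848$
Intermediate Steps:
$c = -1031$ ($c = -751 - 280 = -1031$)
$- 1106 \left(1023 + c\right) = - 1106 \left(1023 - 1031\right) = \left(-1106\right) \left(-8\right) = 8848$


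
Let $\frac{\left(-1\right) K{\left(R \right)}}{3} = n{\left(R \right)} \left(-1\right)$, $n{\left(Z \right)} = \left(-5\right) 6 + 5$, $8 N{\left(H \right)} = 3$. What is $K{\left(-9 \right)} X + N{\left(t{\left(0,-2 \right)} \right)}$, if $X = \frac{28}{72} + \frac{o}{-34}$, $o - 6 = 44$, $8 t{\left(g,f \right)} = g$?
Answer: $\frac{33253}{408} \approx 81.502$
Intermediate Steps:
$t{\left(g,f \right)} = \frac{g}{8}$
$N{\left(H \right)} = \frac{3}{8}$ ($N{\left(H \right)} = \frac{1}{8} \cdot 3 = \frac{3}{8}$)
$o = 50$ ($o = 6 + 44 = 50$)
$n{\left(Z \right)} = -25$ ($n{\left(Z \right)} = -30 + 5 = -25$)
$X = - \frac{331}{306}$ ($X = \frac{28}{72} + \frac{50}{-34} = 28 \cdot \frac{1}{72} + 50 \left(- \frac{1}{34}\right) = \frac{7}{18} - \frac{25}{17} = - \frac{331}{306} \approx -1.0817$)
$K{\left(R \right)} = -75$ ($K{\left(R \right)} = - 3 \left(\left(-25\right) \left(-1\right)\right) = \left(-3\right) 25 = -75$)
$K{\left(-9 \right)} X + N{\left(t{\left(0,-2 \right)} \right)} = \left(-75\right) \left(- \frac{331}{306}\right) + \frac{3}{8} = \frac{8275}{102} + \frac{3}{8} = \frac{33253}{408}$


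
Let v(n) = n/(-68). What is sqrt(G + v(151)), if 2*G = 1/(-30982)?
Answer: I*sqrt(616010241826)/526694 ≈ 1.4902*I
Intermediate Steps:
v(n) = -n/68 (v(n) = n*(-1/68) = -n/68)
G = -1/61964 (G = (1/2)/(-30982) = (1/2)*(-1/30982) = -1/61964 ≈ -1.6138e-5)
sqrt(G + v(151)) = sqrt(-1/61964 - 1/68*151) = sqrt(-1/61964 - 151/68) = sqrt(-1169579/526694) = I*sqrt(616010241826)/526694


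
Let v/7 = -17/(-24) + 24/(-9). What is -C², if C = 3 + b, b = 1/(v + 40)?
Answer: -3674889/398161 ≈ -9.2297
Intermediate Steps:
v = -329/24 (v = 7*(-17/(-24) + 24/(-9)) = 7*(-17*(-1/24) + 24*(-⅑)) = 7*(17/24 - 8/3) = 7*(-47/24) = -329/24 ≈ -13.708)
b = 24/631 (b = 1/(-329/24 + 40) = 1/(631/24) = 24/631 ≈ 0.038035)
C = 1917/631 (C = 3 + 24/631 = 1917/631 ≈ 3.0380)
-C² = -(1917/631)² = -1*3674889/398161 = -3674889/398161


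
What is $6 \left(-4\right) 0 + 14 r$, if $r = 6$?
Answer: $84$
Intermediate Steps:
$6 \left(-4\right) 0 + 14 r = 6 \left(-4\right) 0 + 14 \cdot 6 = \left(-24\right) 0 + 84 = 0 + 84 = 84$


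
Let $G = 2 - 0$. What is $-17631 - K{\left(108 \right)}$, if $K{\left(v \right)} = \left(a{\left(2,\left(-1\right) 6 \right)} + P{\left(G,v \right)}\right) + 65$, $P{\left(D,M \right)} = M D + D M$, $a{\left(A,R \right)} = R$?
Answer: $-18122$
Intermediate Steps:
$G = 2$ ($G = 2 + 0 = 2$)
$P{\left(D,M \right)} = 2 D M$ ($P{\left(D,M \right)} = D M + D M = 2 D M$)
$K{\left(v \right)} = 59 + 4 v$ ($K{\left(v \right)} = \left(\left(-1\right) 6 + 2 \cdot 2 v\right) + 65 = \left(-6 + 4 v\right) + 65 = 59 + 4 v$)
$-17631 - K{\left(108 \right)} = -17631 - \left(59 + 4 \cdot 108\right) = -17631 - \left(59 + 432\right) = -17631 - 491 = -18122$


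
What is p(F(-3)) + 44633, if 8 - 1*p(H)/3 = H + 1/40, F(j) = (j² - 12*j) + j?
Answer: 1781237/40 ≈ 44531.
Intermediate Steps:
F(j) = j² - 11*j
p(H) = 957/40 - 3*H (p(H) = 24 - 3*(H + 1/40) = 24 - 3*(1/40 + H) = 24 + (-3/40 - 3*H) = 957/40 - 3*H)
p(F(-3)) + 44633 = (957/40 - (-9)*(-11 - 3)) + 44633 = (957/40 - (-9)*(-14)) + 44633 = (957/40 - 3*42) + 44633 = (957/40 - 126) + 44633 = -4083/40 + 44633 = 1781237/40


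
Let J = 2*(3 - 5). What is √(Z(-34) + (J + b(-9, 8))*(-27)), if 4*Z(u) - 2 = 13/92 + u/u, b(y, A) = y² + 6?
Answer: I*√18961177/92 ≈ 47.331*I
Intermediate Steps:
b(y, A) = 6 + y²
J = -4 (J = 2*(-2) = -4)
Z(u) = 289/368 (Z(u) = ½ + (13/92 + u/u)/4 = ½ + (13*(1/92) + 1)/4 = ½ + (13/92 + 1)/4 = ½ + (¼)*(105/92) = ½ + 105/368 = 289/368)
√(Z(-34) + (J + b(-9, 8))*(-27)) = √(289/368 + (-4 + (6 + (-9)²))*(-27)) = √(289/368 + (-4 + (6 + 81))*(-27)) = √(289/368 + (-4 + 87)*(-27)) = √(289/368 + 83*(-27)) = √(289/368 - 2241) = √(-824399/368) = I*√18961177/92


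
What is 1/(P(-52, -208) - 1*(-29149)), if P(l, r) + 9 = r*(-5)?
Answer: 1/30180 ≈ 3.3135e-5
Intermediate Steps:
P(l, r) = -9 - 5*r (P(l, r) = -9 + r*(-5) = -9 - 5*r)
1/(P(-52, -208) - 1*(-29149)) = 1/((-9 - 5*(-208)) - 1*(-29149)) = 1/((-9 + 1040) + 29149) = 1/(1031 + 29149) = 1/30180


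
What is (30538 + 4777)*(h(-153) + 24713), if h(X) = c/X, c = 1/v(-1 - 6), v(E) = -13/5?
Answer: 1735879231030/1989 ≈ 8.7274e+8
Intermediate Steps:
v(E) = -13/5 (v(E) = -13*⅕ = -13/5)
c = -5/13 (c = 1/(-13/5) = -5/13 ≈ -0.38462)
h(X) = -5/(13*X)
(30538 + 4777)*(h(-153) + 24713) = (30538 + 4777)*(-5/13/(-153) + 24713) = 35315*(-5/13*(-1/153) + 24713) = 35315*(5/1989 + 24713) = 35315*(49154162/1989) = 1735879231030/1989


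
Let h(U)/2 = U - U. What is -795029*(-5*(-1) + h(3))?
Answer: -3975145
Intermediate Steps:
h(U) = 0 (h(U) = 2*(U - U) = 2*0 = 0)
-795029*(-5*(-1) + h(3)) = -795029*(-5*(-1) + 0) = -795029*(5 + 0) = -795029*5 = -3975145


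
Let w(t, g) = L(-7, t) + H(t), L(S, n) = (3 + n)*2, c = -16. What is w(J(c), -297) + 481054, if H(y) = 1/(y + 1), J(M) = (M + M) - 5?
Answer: 17315495/36 ≈ 4.8099e+5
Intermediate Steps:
J(M) = -5 + 2*M (J(M) = 2*M - 5 = -5 + 2*M)
H(y) = 1/(1 + y)
L(S, n) = 6 + 2*n
w(t, g) = 6 + 1/(1 + t) + 2*t (w(t, g) = (6 + 2*t) + 1/(1 + t) = 6 + 1/(1 + t) + 2*t)
w(J(c), -297) + 481054 = (1 + 2*(1 + (-5 + 2*(-16)))*(3 + (-5 + 2*(-16))))/(1 + (-5 + 2*(-16))) + 481054 = (1 + 2*(1 + (-5 - 32))*(3 + (-5 - 32)))/(1 + (-5 - 32)) + 481054 = (1 + 2*(1 - 37)*(3 - 37))/(1 - 37) + 481054 = (1 + 2*(-36)*(-34))/(-36) + 481054 = -(1 + 2448)/36 + 481054 = -1/36*2449 + 481054 = -2449/36 + 481054 = 17315495/36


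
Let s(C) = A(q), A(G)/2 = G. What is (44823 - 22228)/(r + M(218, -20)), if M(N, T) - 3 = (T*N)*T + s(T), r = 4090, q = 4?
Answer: 22595/91301 ≈ 0.24748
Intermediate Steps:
A(G) = 2*G
s(C) = 8 (s(C) = 2*4 = 8)
M(N, T) = 11 + N*T**2 (M(N, T) = 3 + ((T*N)*T + 8) = 3 + ((N*T)*T + 8) = 3 + (N*T**2 + 8) = 3 + (8 + N*T**2) = 11 + N*T**2)
(44823 - 22228)/(r + M(218, -20)) = (44823 - 22228)/(4090 + (11 + 218*(-20)**2)) = 22595/(4090 + (11 + 218*400)) = 22595/(4090 + (11 + 87200)) = 22595/(4090 + 87211) = 22595/91301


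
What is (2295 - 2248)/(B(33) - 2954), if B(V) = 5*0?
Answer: -47/2954 ≈ -0.015911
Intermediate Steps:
B(V) = 0
(2295 - 2248)/(B(33) - 2954) = (2295 - 2248)/(0 - 2954) = 47/(-2954) = 47*(-1/2954) = -47/2954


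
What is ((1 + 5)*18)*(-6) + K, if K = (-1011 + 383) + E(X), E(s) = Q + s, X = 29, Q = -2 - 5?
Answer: -1254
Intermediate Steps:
Q = -7
E(s) = -7 + s
K = -606 (K = (-1011 + 383) + (-7 + 29) = -628 + 22 = -606)
((1 + 5)*18)*(-6) + K = ((1 + 5)*18)*(-6) - 606 = (6*18)*(-6) - 606 = 108*(-6) - 606 = -648 - 606 = -1254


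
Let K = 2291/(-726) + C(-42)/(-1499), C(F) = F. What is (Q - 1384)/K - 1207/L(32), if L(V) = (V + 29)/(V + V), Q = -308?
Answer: -150607394728/207626737 ≈ -725.38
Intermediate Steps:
L(V) = (29 + V)/(2*V) (L(V) = (29 + V)/((2*V)) = (29 + V)*(1/(2*V)) = (29 + V)/(2*V))
K = -3403717/1088274 (K = 2291/(-726) - 42/(-1499) = 2291*(-1/726) - 42*(-1/1499) = -2291/726 + 42/1499 = -3403717/1088274 ≈ -3.1276)
(Q - 1384)/K - 1207/L(32) = (-308 - 1384)/(-3403717/1088274) - 1207*64/(29 + 32) = -1692*(-1088274/3403717) - 1207/((1/2)*(1/32)*61) = 1841359608/3403717 - 1207/61/64 = 1841359608/3403717 - 1207*64/61 = 1841359608/3403717 - 77248/61 = -150607394728/207626737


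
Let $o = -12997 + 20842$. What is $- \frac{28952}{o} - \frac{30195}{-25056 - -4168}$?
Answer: $- \frac{367869601}{163866360} \approx -2.2449$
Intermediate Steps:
$o = 7845$
$- \frac{28952}{o} - \frac{30195}{-25056 - -4168} = - \frac{28952}{7845} - \frac{30195}{-25056 - -4168} = \left(-28952\right) \frac{1}{7845} - \frac{30195}{-25056 + 4168} = - \frac{28952}{7845} - \frac{30195}{-20888} = - \frac{28952}{7845} - - \frac{30195}{20888} = - \frac{28952}{7845} + \frac{30195}{20888} = - \frac{367869601}{163866360}$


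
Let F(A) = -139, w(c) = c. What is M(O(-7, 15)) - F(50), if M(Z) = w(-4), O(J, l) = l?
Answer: 135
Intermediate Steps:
M(Z) = -4
M(O(-7, 15)) - F(50) = -4 - 1*(-139) = -4 + 139 = 135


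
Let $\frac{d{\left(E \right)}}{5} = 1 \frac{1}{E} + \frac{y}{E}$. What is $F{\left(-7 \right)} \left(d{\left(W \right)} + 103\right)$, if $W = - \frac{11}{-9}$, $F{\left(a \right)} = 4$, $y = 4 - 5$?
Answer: $412$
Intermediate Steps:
$y = -1$
$W = \frac{11}{9}$ ($W = \left(-11\right) \left(- \frac{1}{9}\right) = \frac{11}{9} \approx 1.2222$)
$d{\left(E \right)} = 0$ ($d{\left(E \right)} = 5 \left(1 \frac{1}{E} - \frac{1}{E}\right) = 5 \left(\frac{1}{E} - \frac{1}{E}\right) = 5 \cdot 0 = 0$)
$F{\left(-7 \right)} \left(d{\left(W \right)} + 103\right) = 4 \left(0 + 103\right) = 4 \cdot 103 = 412$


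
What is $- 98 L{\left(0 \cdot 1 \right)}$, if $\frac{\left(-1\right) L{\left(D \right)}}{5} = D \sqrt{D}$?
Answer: $0$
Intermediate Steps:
$L{\left(D \right)} = - 5 D^{\frac{3}{2}}$ ($L{\left(D \right)} = - 5 D \sqrt{D} = - 5 D^{\frac{3}{2}}$)
$- 98 L{\left(0 \cdot 1 \right)} = - 98 \left(- 5 \left(0 \cdot 1\right)^{\frac{3}{2}}\right) = - 98 \left(- 5 \cdot 0^{\frac{3}{2}}\right) = - 98 \left(\left(-5\right) 0\right) = \left(-98\right) 0 = 0$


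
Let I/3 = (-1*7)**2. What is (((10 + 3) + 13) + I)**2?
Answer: 29929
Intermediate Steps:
I = 147 (I = 3*(-1*7)**2 = 3*(-7)**2 = 3*49 = 147)
(((10 + 3) + 13) + I)**2 = (((10 + 3) + 13) + 147)**2 = ((13 + 13) + 147)**2 = (26 + 147)**2 = 173**2 = 29929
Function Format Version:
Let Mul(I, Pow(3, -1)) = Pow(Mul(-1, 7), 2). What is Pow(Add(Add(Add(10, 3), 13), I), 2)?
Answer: 29929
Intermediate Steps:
I = 147 (I = Mul(3, Pow(Mul(-1, 7), 2)) = Mul(3, Pow(-7, 2)) = Mul(3, 49) = 147)
Pow(Add(Add(Add(10, 3), 13), I), 2) = Pow(Add(Add(Add(10, 3), 13), 147), 2) = Pow(Add(Add(13, 13), 147), 2) = Pow(Add(26, 147), 2) = Pow(173, 2) = 29929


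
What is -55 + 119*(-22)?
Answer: -2673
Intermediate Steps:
-55 + 119*(-22) = -55 - 2618 = -2673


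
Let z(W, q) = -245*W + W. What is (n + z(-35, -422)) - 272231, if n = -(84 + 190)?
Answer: -263965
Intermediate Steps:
z(W, q) = -244*W
n = -274 (n = -1*274 = -274)
(n + z(-35, -422)) - 272231 = (-274 - 244*(-35)) - 272231 = (-274 + 8540) - 272231 = 8266 - 272231 = -263965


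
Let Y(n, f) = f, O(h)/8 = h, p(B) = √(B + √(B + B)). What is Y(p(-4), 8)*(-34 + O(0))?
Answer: -272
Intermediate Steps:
p(B) = √(B + √2*√B) (p(B) = √(B + √(2*B)) = √(B + √2*√B))
O(h) = 8*h
Y(p(-4), 8)*(-34 + O(0)) = 8*(-34 + 8*0) = 8*(-34 + 0) = 8*(-34) = -272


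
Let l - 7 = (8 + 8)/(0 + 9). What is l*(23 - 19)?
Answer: 316/9 ≈ 35.111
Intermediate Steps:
l = 79/9 (l = 7 + (8 + 8)/(0 + 9) = 7 + 16/9 = 79/9 ≈ 8.7778)
l*(23 - 19) = 79*(23 - 19)/9 = (79/9)*4 = 316/9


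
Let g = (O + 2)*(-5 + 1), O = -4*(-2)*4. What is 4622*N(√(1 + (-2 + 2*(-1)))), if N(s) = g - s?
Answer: -628592 - 4622*I*√3 ≈ -6.2859e+5 - 8005.5*I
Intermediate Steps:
O = 32 (O = 8*4 = 32)
g = -136 (g = (32 + 2)*(-5 + 1) = 34*(-4) = -136)
N(s) = -136 - s
4622*N(√(1 + (-2 + 2*(-1)))) = 4622*(-136 - √(1 + (-2 + 2*(-1)))) = 4622*(-136 - √(1 + (-2 - 2))) = 4622*(-136 - √(1 - 4)) = 4622*(-136 - √(-3)) = 4622*(-136 - I*√3) = -628592 - 4622*I*√3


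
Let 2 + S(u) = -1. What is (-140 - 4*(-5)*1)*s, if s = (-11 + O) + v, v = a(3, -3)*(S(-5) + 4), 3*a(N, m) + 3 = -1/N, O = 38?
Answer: -9320/3 ≈ -3106.7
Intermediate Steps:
a(N, m) = -1 - 1/(3*N) (a(N, m) = -1 + (-1/N)/3 = -1 - 1/(3*N))
S(u) = -3 (S(u) = -2 - 1 = -3)
v = -10/9 (v = ((-1/3 - 1*3)/3)*(-3 + 4) = ((-1/3 - 3)/3)*1 = ((1/3)*(-10/3))*1 = -10/9*1 = -10/9 ≈ -1.1111)
s = 233/9 (s = (-11 + 38) - 10/9 = 27 - 10/9 = 233/9 ≈ 25.889)
(-140 - 4*(-5)*1)*s = (-140 - 4*(-5)*1)*(233/9) = (-140 + 20*1)*(233/9) = (-140 + 20)*(233/9) = -120*233/9 = -9320/3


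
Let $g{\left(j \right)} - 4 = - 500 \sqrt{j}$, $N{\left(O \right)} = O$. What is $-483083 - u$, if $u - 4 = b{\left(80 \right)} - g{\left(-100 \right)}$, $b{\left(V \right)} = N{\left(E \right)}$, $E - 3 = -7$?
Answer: $-483079 - 5000 i \approx -4.8308 \cdot 10^{5} - 5000.0 i$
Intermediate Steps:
$E = -4$ ($E = 3 - 7 = -4$)
$b{\left(V \right)} = -4$
$g{\left(j \right)} = 4 - 500 \sqrt{j}$
$u = -4 + 5000 i$ ($u = 4 - \left(8 - 5000 i\right) = -4 + 5000 i \approx -4.0 + 5000.0 i$)
$-483083 - u = -483083 - \left(-4 + 5000 i\right) = -483083 + \left(4 - 5000 i\right) = -483079 - 5000 i$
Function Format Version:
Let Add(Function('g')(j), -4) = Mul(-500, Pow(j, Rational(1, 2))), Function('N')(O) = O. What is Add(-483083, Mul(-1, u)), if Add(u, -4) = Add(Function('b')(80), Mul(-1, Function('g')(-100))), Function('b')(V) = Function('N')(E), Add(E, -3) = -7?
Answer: Add(-483079, Mul(-5000, I)) ≈ Add(-4.8308e+5, Mul(-5000.0, I))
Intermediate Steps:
E = -4 (E = Add(3, -7) = -4)
Function('b')(V) = -4
Function('g')(j) = Add(4, Mul(-500, Pow(j, Rational(1, 2))))
u = Add(-4, Mul(5000, I)) (u = Add(4, Add(-4, Mul(-1, Add(4, Mul(-500, Pow(-100, Rational(1, 2))))))) = Add(4, Add(-4, Mul(-1, Add(4, Mul(-500, Mul(10, I)))))) = Add(4, Add(-4, Mul(-1, Add(4, Mul(-5000, I))))) = Add(4, Add(-4, Add(-4, Mul(5000, I)))) = Add(4, Add(-8, Mul(5000, I))) = Add(-4, Mul(5000, I)) ≈ Add(-4.0000, Mul(5000.0, I)))
Add(-483083, Mul(-1, u)) = Add(-483083, Mul(-1, Add(-4, Mul(5000, I)))) = Add(-483083, Add(4, Mul(-5000, I))) = Add(-483079, Mul(-5000, I))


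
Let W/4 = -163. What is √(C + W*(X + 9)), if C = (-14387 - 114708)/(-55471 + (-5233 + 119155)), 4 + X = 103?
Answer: I*√240585175872661/58451 ≈ 265.36*I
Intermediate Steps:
W = -652 (W = 4*(-163) = -652)
X = 99 (X = -4 + 103 = 99)
C = -129095/58451 (C = -129095/(-55471 + 113922) = -129095/58451 ≈ -2.2086)
√(C + W*(X + 9)) = √(-129095/58451 - 652*(99 + 9)) = √(-129095/58451 - 652*108) = √(-129095/58451 - 70416) = √(-4116014711/58451) = I*√240585175872661/58451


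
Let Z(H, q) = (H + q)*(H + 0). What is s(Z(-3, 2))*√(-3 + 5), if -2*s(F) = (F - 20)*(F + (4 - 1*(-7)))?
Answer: 119*√2 ≈ 168.29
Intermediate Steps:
Z(H, q) = H*(H + q) (Z(H, q) = (H + q)*H = H*(H + q))
s(F) = -(-20 + F)*(11 + F)/2 (s(F) = -(F - 20)*(F + (4 - 1*(-7)))/2 = -(-20 + F)*(F + (4 + 7))/2 = -(-20 + F)*(F + 11)/2 = -(-20 + F)*(11 + F)/2)
s(Z(-3, 2))*√(-3 + 5) = (110 - 9*(-3 + 2)²/2 + 9*(-3*(-3 + 2))/2)*√(-3 + 5) = (110 - (-3*(-1))²/2 + 9*(-3*(-1))/2)*√2 = (110 - ½*3² + (9/2)*3)*√2 = (110 - ½*9 + 27/2)*√2 = (110 - 9/2 + 27/2)*√2 = 119*√2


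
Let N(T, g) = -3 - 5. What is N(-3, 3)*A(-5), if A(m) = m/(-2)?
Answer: -20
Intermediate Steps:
N(T, g) = -8
A(m) = -m/2 (A(m) = m*(-½) = -m/2)
N(-3, 3)*A(-5) = -(-4)*(-5) = -8*5/2 = -20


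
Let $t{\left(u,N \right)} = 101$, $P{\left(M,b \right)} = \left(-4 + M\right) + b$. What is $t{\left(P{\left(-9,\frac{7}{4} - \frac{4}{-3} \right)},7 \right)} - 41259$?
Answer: $-41158$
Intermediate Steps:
$P{\left(M,b \right)} = -4 + M + b$
$t{\left(P{\left(-9,\frac{7}{4} - \frac{4}{-3} \right)},7 \right)} - 41259 = 101 - 41259 = -41158$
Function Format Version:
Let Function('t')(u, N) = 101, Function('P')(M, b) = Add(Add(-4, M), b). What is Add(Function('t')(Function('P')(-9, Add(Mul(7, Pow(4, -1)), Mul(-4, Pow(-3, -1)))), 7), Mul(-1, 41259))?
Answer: -41158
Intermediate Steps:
Function('P')(M, b) = Add(-4, M, b)
Add(Function('t')(Function('P')(-9, Add(Mul(7, Pow(4, -1)), Mul(-4, Pow(-3, -1)))), 7), Mul(-1, 41259)) = Add(101, Mul(-1, 41259)) = Add(101, -41259) = -41158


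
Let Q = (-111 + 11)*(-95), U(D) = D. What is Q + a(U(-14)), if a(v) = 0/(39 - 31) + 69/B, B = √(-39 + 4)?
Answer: 9500 - 69*I*√35/35 ≈ 9500.0 - 11.663*I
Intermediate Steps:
B = I*√35 (B = √(-35) = I*√35 ≈ 5.9161*I)
a(v) = -69*I*√35/35 (a(v) = 0/(39 - 31) + 69/((I*√35)) = 0/8 + 69*(-I*√35/35) = 0*(⅛) - 69*I*√35/35 = 0 - 69*I*√35/35 = -69*I*√35/35)
Q = 9500 (Q = -100*(-95) = 9500)
Q + a(U(-14)) = 9500 - 69*I*√35/35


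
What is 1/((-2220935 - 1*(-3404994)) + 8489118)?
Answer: 1/9673177 ≈ 1.0338e-7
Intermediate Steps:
1/((-2220935 - 1*(-3404994)) + 8489118) = 1/((-2220935 + 3404994) + 8489118) = 1/(1184059 + 8489118) = 1/9673177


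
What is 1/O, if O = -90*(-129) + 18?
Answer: 1/11628 ≈ 8.5999e-5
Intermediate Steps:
O = 11628 (O = 11610 + 18 = 11628)
1/O = 1/11628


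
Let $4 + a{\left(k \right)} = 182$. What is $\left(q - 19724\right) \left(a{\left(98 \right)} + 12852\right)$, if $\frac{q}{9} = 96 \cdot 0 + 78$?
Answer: $-247856660$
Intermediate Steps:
$q = 702$ ($q = 9 \left(96 \cdot 0 + 78\right) = 9 \left(0 + 78\right) = 9 \cdot 78 = 702$)
$a{\left(k \right)} = 178$ ($a{\left(k \right)} = -4 + 182 = 178$)
$\left(q - 19724\right) \left(a{\left(98 \right)} + 12852\right) = \left(702 - 19724\right) \left(178 + 12852\right) = \left(-19022\right) 13030 = -247856660$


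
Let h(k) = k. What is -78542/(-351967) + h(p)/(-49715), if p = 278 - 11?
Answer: 3810740341/17498039405 ≈ 0.21778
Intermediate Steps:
p = 267
-78542/(-351967) + h(p)/(-49715) = -78542/(-351967) + 267/(-49715) = -78542*(-1/351967) + 267*(-1/49715) = 78542/351967 - 267/49715 = 3810740341/17498039405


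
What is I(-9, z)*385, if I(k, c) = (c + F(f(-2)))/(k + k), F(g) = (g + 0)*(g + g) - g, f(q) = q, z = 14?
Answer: -1540/3 ≈ -513.33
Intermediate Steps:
F(g) = -g + 2*g² (F(g) = g*(2*g) - g = 2*g² - g = -g + 2*g²)
I(k, c) = (10 + c)/(2*k) (I(k, c) = (c - 2*(-1 + 2*(-2)))/(k + k) = (c - 2*(-1 - 4))/((2*k)) = (c - 2*(-5))*(1/(2*k)) = (c + 10)*(1/(2*k)) = (10 + c)*(1/(2*k)) = (10 + c)/(2*k))
I(-9, z)*385 = ((½)*(10 + 14)/(-9))*385 = ((½)*(-⅑)*24)*385 = -4/3*385 = -1540/3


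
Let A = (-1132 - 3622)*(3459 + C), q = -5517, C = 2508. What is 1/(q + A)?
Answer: -1/28372635 ≈ -3.5245e-8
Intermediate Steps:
A = -28367118 (A = (-1132 - 3622)*(3459 + 2508) = -4754*5967 = -28367118)
1/(q + A) = 1/(-5517 - 28367118) = 1/(-28372635) = -1/28372635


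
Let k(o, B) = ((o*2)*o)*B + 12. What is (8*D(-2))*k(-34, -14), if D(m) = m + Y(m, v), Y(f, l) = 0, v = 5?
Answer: 517696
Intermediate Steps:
D(m) = m (D(m) = m + 0 = m)
k(o, B) = 12 + 2*B*o**2 (k(o, B) = ((2*o)*o)*B + 12 = (2*o**2)*B + 12 = 2*B*o**2 + 12 = 12 + 2*B*o**2)
(8*D(-2))*k(-34, -14) = (8*(-2))*(12 + 2*(-14)*(-34)**2) = -16*(12 + 2*(-14)*1156) = -16*(12 - 32368) = -16*(-32356) = 517696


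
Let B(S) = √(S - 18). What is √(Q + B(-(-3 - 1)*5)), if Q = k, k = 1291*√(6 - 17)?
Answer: √(√2 + 1291*I*√11) ≈ 46.277 + 46.262*I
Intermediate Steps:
k = 1291*I*√11 (k = 1291*√(-11) = 1291*(I*√11) = 1291*I*√11 ≈ 4281.8*I)
Q = 1291*I*√11 ≈ 4281.8*I
B(S) = √(-18 + S)
√(Q + B(-(-3 - 1)*5)) = √(1291*I*√11 + √(-18 - (-3 - 1)*5)) = √(1291*I*√11 + √(-18 - (-4)*5)) = √(1291*I*√11 + √(-18 - 1*(-20))) = √(1291*I*√11 + √(-18 + 20)) = √(1291*I*√11 + √2) = √(√2 + 1291*I*√11)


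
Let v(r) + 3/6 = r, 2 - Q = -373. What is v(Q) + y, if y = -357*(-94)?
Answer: 67865/2 ≈ 33933.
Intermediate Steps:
Q = 375 (Q = 2 - 1*(-373) = 2 + 373 = 375)
v(r) = -½ + r
y = 33558
v(Q) + y = (-½ + 375) + 33558 = 749/2 + 33558 = 67865/2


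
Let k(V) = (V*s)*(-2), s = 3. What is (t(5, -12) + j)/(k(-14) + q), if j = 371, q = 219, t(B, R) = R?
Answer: 359/303 ≈ 1.1848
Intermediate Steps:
k(V) = -6*V (k(V) = (V*3)*(-2) = (3*V)*(-2) = -6*V)
(t(5, -12) + j)/(k(-14) + q) = (-12 + 371)/(-6*(-14) + 219) = 359/(84 + 219) = 359/303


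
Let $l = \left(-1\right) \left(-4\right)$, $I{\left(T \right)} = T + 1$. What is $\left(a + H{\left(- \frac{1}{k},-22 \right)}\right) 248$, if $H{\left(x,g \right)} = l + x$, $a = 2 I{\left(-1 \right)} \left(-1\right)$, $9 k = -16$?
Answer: $\frac{2263}{2} \approx 1131.5$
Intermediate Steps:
$k = - \frac{16}{9}$ ($k = \frac{1}{9} \left(-16\right) = - \frac{16}{9} \approx -1.7778$)
$I{\left(T \right)} = 1 + T$
$a = 0$ ($a = 2 \left(1 - 1\right) \left(-1\right) = 2 \cdot 0 \left(-1\right) = 0 \left(-1\right) = 0$)
$l = 4$
$H{\left(x,g \right)} = 4 + x$
$\left(a + H{\left(- \frac{1}{k},-22 \right)}\right) 248 = \left(0 + \left(4 - \frac{1}{- \frac{16}{9}}\right)\right) 248 = \left(0 + \left(4 - - \frac{9}{16}\right)\right) 248 = \left(0 + \left(4 + \frac{9}{16}\right)\right) 248 = \left(0 + \frac{73}{16}\right) 248 = \frac{73}{16} \cdot 248 = \frac{2263}{2}$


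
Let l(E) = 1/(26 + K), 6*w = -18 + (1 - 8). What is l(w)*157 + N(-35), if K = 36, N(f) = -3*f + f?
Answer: 4497/62 ≈ 72.532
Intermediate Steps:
N(f) = -2*f
w = -25/6 (w = (-18 + (1 - 8))/6 = (-18 - 7)/6 = (1/6)*(-25) = -25/6 ≈ -4.1667)
l(E) = 1/62 (l(E) = 1/(26 + 36) = 1/62)
l(w)*157 + N(-35) = (1/62)*157 - 2*(-35) = 157/62 + 70 = 4497/62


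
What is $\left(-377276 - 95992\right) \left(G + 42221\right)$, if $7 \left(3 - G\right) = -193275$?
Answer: $- \frac{231353748924}{7} \approx -3.3051 \cdot 10^{10}$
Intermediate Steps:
$G = \frac{193296}{7}$ ($G = 3 - - \frac{193275}{7} = 3 + \frac{193275}{7} = \frac{193296}{7} \approx 27614.0$)
$\left(-377276 - 95992\right) \left(G + 42221\right) = \left(-377276 - 95992\right) \left(\frac{193296}{7} + 42221\right) = \left(-473268\right) \frac{488843}{7} = - \frac{231353748924}{7}$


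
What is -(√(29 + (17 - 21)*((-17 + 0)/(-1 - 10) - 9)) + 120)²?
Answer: -(1320 + √7117)²/121 ≈ -16299.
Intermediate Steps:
-(√(29 + (17 - 21)*((-17 + 0)/(-1 - 10) - 9)) + 120)² = -(√(29 - 4*(-17/(-11) - 9)) + 120)² = -(√(29 - 4*(-17*(-1/11) - 9)) + 120)² = -(√(29 - 4*(17/11 - 9)) + 120)² = -(√(29 - 4*(-82/11)) + 120)² = -(√(29 + 328/11) + 120)² = -(√(647/11) + 120)² = -(√7117/11 + 120)² = -(120 + √7117/11)²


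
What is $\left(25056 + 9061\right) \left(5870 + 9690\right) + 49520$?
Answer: $530910040$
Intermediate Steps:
$\left(25056 + 9061\right) \left(5870 + 9690\right) + 49520 = 34117 \cdot 15560 + 49520 = 530860520 + 49520 = 530910040$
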